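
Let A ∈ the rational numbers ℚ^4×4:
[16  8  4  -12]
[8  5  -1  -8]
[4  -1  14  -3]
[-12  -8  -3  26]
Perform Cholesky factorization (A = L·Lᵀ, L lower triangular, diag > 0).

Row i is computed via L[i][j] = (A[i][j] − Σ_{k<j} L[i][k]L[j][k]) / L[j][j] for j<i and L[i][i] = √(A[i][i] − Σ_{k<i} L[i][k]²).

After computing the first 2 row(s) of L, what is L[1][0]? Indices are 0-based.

Step 1: L[0][0] = √(16) = 4.
  L[1][0] = (8) / L[0][0] = 2.
Step 2: L[1][1] = √(1) = 1.

L[1][0] = 2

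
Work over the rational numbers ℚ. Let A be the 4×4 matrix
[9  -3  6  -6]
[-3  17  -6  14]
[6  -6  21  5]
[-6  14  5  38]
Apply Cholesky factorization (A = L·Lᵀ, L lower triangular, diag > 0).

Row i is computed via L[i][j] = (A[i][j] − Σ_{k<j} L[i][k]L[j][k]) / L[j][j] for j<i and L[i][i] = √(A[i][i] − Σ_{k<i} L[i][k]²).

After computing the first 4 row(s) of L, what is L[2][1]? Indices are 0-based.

Step 1: L[0][0] = √(9) = 3.
  L[1][0] = (-3) / L[0][0] = -1.
Step 2: L[1][1] = √(16) = 4.
  L[2][0] = (6) / L[0][0] = 2.
  L[2][1] = (-4) / L[1][1] = -1.
Step 3: L[2][2] = √(16) = 4.
  L[3][0] = (-6) / L[0][0] = -2.
  L[3][1] = (12) / L[1][1] = 3.
  L[3][2] = (12) / L[2][2] = 3.
Step 4: L[3][3] = √(16) = 4.

L[2][1] = -1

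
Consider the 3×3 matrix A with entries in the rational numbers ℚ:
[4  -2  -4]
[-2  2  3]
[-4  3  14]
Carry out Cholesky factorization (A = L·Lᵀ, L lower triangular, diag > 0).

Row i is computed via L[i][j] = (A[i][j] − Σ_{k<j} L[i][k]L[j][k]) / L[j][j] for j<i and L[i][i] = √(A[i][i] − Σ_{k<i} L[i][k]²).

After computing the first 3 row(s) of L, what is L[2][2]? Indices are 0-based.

L[2][2] = 3

Step 1: L[0][0] = √(4) = 2.
  L[1][0] = (-2) / L[0][0] = -1.
Step 2: L[1][1] = √(1) = 1.
  L[2][0] = (-4) / L[0][0] = -2.
  L[2][1] = (1) / L[1][1] = 1.
Step 3: L[2][2] = √(9) = 3.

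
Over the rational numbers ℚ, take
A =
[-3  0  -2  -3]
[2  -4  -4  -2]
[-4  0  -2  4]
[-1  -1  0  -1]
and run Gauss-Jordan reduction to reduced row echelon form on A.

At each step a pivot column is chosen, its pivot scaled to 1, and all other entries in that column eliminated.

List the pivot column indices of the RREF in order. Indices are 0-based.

[1] R0 /= -3  ⇒  (1, 0, 2/3, 1)
     R1 -= 2·R0  ⇒  (0, -4, -16/3, -4)
     R2 -= -4·R0  ⇒  (0, 0, 2/3, 8)
     R3 -= -1·R0  ⇒  (0, -1, 2/3, 0)
[2] R1 /= -4  ⇒  (0, 1, 4/3, 1)
     R3 -= -1·R1  ⇒  (0, 0, 2, 1)
[3] R2 /= 2/3  ⇒  (0, 0, 1, 12)
     R0 -= 2/3·R2  ⇒  (1, 0, 0, -7)
     R1 -= 4/3·R2  ⇒  (0, 1, 0, -15)
     R3 -= 2·R2  ⇒  (0, 0, 0, -23)
[4] R3 /= -23  ⇒  (0, 0, 0, 1)
     R0 -= -7·R3  ⇒  (1, 0, 0, 0)
     R1 -= -15·R3  ⇒  (0, 1, 0, 0)
     R2 -= 12·R3  ⇒  (0, 0, 1, 0)

pivot columns: 0, 1, 2, 3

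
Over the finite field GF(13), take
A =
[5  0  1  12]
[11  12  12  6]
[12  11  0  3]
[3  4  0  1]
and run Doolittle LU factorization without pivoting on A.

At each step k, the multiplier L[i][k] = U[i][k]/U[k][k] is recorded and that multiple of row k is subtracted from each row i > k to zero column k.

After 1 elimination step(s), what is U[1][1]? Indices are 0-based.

U[1][1] = 12

Step 1: pivot at (0,0) is 5.
  row1 ← row1 − (10)·row0  ⇒  L[1][0]=10, U row1=(0, 12, 2, 3)
  row2 ← row2 − (5)·row0  ⇒  L[2][0]=5, U row2=(0, 11, 8, 8)
  row3 ← row3 − (11)·row0  ⇒  L[3][0]=11, U row3=(0, 4, 2, 12)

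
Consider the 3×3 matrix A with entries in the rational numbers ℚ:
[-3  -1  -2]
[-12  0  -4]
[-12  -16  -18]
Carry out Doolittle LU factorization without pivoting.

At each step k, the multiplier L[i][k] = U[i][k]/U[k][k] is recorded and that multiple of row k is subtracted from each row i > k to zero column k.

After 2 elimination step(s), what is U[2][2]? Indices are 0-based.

k=0: U[0][0]=-3
  eliminate (1,0): mult=4, new row 1: (0, 4, 4); set L[1][0]=4
  eliminate (2,0): mult=4, new row 2: (0, -12, -10); set L[2][0]=4
k=1: U[1][1]=4
  eliminate (2,1): mult=-3, new row 2: (0, 0, 2); set L[2][1]=-3

U[2][2] = 2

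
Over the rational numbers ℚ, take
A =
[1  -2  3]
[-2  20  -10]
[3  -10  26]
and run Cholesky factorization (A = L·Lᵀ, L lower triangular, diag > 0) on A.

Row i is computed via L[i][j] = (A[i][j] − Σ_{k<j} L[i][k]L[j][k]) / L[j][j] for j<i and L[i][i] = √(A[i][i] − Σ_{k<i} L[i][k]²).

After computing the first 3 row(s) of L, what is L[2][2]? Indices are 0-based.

Step 1: L[0][0] = √(1) = 1.
  L[1][0] = (-2) / L[0][0] = -2.
Step 2: L[1][1] = √(16) = 4.
  L[2][0] = (3) / L[0][0] = 3.
  L[2][1] = (-4) / L[1][1] = -1.
Step 3: L[2][2] = √(16) = 4.

L[2][2] = 4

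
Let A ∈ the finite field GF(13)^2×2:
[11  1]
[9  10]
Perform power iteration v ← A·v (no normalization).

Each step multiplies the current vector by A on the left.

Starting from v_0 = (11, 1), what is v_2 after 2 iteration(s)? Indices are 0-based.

v_2 = (8, 4)

v_0 = (11, 1).
v_1 = A·v_0 = (5, 5).
v_2 = A·v_1 = (8, 4).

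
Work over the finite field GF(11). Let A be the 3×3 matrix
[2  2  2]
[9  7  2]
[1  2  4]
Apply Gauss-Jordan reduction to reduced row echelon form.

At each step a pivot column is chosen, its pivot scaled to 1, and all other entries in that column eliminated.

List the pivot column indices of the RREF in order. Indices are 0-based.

pivot columns: 0, 1, 2

[1] R0 /= 2  ⇒  (1, 1, 1)
     R1 -= 9·R0  ⇒  (0, 9, 4)
     R2 -= 1·R0  ⇒  (0, 1, 3)
[2] R1 /= 9  ⇒  (0, 1, 9)
     R0 -= 1·R1  ⇒  (1, 0, 3)
     R2 -= 1·R1  ⇒  (0, 0, 5)
[3] R2 /= 5  ⇒  (0, 0, 1)
     R0 -= 3·R2  ⇒  (1, 0, 0)
     R1 -= 9·R2  ⇒  (0, 1, 0)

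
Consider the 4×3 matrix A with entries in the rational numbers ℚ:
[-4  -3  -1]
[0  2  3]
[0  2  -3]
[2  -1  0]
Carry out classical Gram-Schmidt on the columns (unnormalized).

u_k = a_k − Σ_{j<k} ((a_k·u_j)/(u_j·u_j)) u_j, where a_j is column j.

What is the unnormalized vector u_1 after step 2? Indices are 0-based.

u_1 = (-1, 2, 2, -2)

Step 1: u_0 = a_0 = (-4, 0, 0, 2).
Step 2: u_1 = a_1 − (1/2)·u_0 = (-1, 2, 2, -2).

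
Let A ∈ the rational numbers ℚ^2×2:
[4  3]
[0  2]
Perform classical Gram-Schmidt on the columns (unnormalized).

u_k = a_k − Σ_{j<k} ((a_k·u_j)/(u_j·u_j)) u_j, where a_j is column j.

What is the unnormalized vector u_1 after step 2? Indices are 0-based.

u_1 = (0, 2)

Step 1: u_0 = a_0 = (4, 0).
Step 2: u_1 = a_1 − (3/4)·u_0 = (0, 2).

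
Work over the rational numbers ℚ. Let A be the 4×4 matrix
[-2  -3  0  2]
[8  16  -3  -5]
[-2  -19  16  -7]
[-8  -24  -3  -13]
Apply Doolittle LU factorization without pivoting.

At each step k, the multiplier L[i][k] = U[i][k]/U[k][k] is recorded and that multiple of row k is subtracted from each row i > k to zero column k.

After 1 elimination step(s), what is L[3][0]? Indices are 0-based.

Step 1: pivot at (0,0) is -2.
  row1 ← row1 − (-4)·row0  ⇒  L[1][0]=-4, U row1=(0, 4, -3, 3)
  row2 ← row2 − (1)·row0  ⇒  L[2][0]=1, U row2=(0, -16, 16, -9)
  row3 ← row3 − (4)·row0  ⇒  L[3][0]=4, U row3=(0, -12, -3, -21)

L[3][0] = 4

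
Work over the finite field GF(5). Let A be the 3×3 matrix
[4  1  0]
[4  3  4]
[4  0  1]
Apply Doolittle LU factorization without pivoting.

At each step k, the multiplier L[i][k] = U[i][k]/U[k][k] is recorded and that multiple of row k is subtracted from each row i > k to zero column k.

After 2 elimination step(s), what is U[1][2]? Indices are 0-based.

U[1][2] = 4

Step 1: pivot at (0,0) is 4.
  row1 ← row1 − (1)·row0  ⇒  L[1][0]=1, U row1=(0, 2, 4)
  row2 ← row2 − (1)·row0  ⇒  L[2][0]=1, U row2=(0, 4, 1)
Step 2: pivot at (1,1) is 2.
  row2 ← row2 − (2)·row1  ⇒  L[2][1]=2, U row2=(0, 0, 3)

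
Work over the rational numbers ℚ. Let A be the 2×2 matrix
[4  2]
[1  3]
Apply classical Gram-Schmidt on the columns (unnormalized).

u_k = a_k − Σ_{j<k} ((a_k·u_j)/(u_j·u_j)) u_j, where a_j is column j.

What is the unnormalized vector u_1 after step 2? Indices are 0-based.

Step 1: u_0 = a_0 = (4, 1).
Step 2: u_1 = a_1 − (11/17)·u_0 = (-10/17, 40/17).

u_1 = (-10/17, 40/17)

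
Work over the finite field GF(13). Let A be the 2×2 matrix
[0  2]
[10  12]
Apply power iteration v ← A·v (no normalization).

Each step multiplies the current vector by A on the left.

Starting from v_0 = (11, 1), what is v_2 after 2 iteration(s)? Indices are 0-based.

v_0 = (11, 1).
v_1 = A·v_0 = (2, 5).
v_2 = A·v_1 = (10, 2).

v_2 = (10, 2)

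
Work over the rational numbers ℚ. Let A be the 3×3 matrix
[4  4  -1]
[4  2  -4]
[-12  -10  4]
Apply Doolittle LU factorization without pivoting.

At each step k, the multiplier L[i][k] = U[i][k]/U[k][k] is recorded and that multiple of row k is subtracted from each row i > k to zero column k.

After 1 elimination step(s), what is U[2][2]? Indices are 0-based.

k=0: U[0][0]=4
  eliminate (1,0): mult=1, new row 1: (0, -2, -3); set L[1][0]=1
  eliminate (2,0): mult=-3, new row 2: (0, 2, 1); set L[2][0]=-3

U[2][2] = 1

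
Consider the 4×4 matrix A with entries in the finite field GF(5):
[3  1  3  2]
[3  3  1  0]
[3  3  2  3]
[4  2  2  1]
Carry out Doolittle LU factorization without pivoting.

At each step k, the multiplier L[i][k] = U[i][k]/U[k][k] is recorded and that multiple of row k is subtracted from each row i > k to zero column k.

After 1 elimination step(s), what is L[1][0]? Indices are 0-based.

[col 0] pivot 3
  R1 -= 1*R0 → (0, 2, 3, 3)  (L[1][0] := 1)
  R2 -= 1*R0 → (0, 2, 4, 1)  (L[2][0] := 1)
  R3 -= 3*R0 → (0, 4, 3, 0)  (L[3][0] := 3)

L[1][0] = 1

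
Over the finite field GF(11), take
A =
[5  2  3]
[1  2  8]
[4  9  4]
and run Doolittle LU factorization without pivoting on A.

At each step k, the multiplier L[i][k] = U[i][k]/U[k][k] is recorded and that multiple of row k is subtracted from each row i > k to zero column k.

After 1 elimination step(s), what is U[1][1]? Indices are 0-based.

U[1][1] = 6

Step 1: pivot at (0,0) is 5.
  row1 ← row1 − (9)·row0  ⇒  L[1][0]=9, U row1=(0, 6, 3)
  row2 ← row2 − (3)·row0  ⇒  L[2][0]=3, U row2=(0, 3, 6)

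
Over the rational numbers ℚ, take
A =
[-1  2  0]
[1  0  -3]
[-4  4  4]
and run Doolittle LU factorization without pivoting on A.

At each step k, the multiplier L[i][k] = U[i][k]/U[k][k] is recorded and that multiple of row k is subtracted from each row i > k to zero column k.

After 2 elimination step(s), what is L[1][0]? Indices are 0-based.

L[1][0] = -1

k=0: U[0][0]=-1
  eliminate (1,0): mult=-1, new row 1: (0, 2, -3); set L[1][0]=-1
  eliminate (2,0): mult=4, new row 2: (0, -4, 4); set L[2][0]=4
k=1: U[1][1]=2
  eliminate (2,1): mult=-2, new row 2: (0, 0, -2); set L[2][1]=-2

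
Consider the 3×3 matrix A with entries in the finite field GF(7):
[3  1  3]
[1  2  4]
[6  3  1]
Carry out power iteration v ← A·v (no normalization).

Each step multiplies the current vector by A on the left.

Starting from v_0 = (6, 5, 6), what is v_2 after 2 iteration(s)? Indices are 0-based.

v_0 = (6, 5, 6).
v_1 = A·v_0 = (6, 5, 1).
v_2 = A·v_1 = (5, 6, 3).

v_2 = (5, 6, 3)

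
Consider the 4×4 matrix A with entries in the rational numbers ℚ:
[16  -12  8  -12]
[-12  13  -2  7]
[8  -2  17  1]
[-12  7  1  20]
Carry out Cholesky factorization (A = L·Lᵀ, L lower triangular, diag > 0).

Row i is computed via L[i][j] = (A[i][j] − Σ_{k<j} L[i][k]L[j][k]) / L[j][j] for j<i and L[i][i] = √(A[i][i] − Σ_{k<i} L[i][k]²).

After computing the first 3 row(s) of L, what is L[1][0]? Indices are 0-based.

Step 1: L[0][0] = √(16) = 4.
  L[1][0] = (-12) / L[0][0] = -3.
Step 2: L[1][1] = √(4) = 2.
  L[2][0] = (8) / L[0][0] = 2.
  L[2][1] = (4) / L[1][1] = 2.
Step 3: L[2][2] = √(9) = 3.

L[1][0] = -3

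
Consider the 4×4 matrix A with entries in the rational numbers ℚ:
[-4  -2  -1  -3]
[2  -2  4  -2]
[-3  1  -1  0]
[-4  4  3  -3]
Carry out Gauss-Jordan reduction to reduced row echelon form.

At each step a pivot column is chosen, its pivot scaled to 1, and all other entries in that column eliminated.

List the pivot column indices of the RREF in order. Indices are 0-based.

pivot columns: 0, 1, 2, 3

[1] R0 /= -4  ⇒  (1, 1/2, 1/4, 3/4)
     R1 -= 2·R0  ⇒  (0, -3, 7/2, -7/2)
     R2 -= -3·R0  ⇒  (0, 5/2, -1/4, 9/4)
     R3 -= -4·R0  ⇒  (0, 6, 4, 0)
[2] R1 /= -3  ⇒  (0, 1, -7/6, 7/6)
     R0 -= 1/2·R1  ⇒  (1, 0, 5/6, 1/6)
     R2 -= 5/2·R1  ⇒  (0, 0, 8/3, -2/3)
     R3 -= 6·R1  ⇒  (0, 0, 11, -7)
[3] R2 /= 8/3  ⇒  (0, 0, 1, -1/4)
     R0 -= 5/6·R2  ⇒  (1, 0, 0, 3/8)
     R1 -= -7/6·R2  ⇒  (0, 1, 0, 7/8)
     R3 -= 11·R2  ⇒  (0, 0, 0, -17/4)
[4] R3 /= -17/4  ⇒  (0, 0, 0, 1)
     R0 -= 3/8·R3  ⇒  (1, 0, 0, 0)
     R1 -= 7/8·R3  ⇒  (0, 1, 0, 0)
     R2 -= -1/4·R3  ⇒  (0, 0, 1, 0)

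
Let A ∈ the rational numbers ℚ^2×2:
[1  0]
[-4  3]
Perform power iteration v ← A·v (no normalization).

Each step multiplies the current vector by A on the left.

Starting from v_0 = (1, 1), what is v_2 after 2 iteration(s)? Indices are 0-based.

v_2 = (1, -7)

v_0 = (1, 1).
v_1 = A·v_0 = (1, -1).
v_2 = A·v_1 = (1, -7).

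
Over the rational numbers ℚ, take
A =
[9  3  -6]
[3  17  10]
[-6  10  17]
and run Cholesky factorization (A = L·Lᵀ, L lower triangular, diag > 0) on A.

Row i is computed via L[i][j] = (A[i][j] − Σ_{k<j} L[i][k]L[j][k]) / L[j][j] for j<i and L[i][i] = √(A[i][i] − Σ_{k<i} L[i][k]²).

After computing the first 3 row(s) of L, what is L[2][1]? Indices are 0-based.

L[2][1] = 3

Step 1: L[0][0] = √(9) = 3.
  L[1][0] = (3) / L[0][0] = 1.
Step 2: L[1][1] = √(16) = 4.
  L[2][0] = (-6) / L[0][0] = -2.
  L[2][1] = (12) / L[1][1] = 3.
Step 3: L[2][2] = √(4) = 2.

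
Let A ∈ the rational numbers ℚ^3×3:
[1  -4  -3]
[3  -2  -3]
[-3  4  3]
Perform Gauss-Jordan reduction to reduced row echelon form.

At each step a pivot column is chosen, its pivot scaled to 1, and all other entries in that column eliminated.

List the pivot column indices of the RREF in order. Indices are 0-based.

pivot columns: 0, 1, 2

pivot(0,0)=1: scale R0 → (1, -4, -3)
  clear (1,0): R1 −= (3)R0 → (0, 10, 6)
  clear (2,0): R2 −= (-3)R0 → (0, -8, -6)
pivot(1,1)=10: scale R1 → (0, 1, 3/5)
  clear (0,1): R0 −= (-4)R1 → (1, 0, -3/5)
  clear (2,1): R2 −= (-8)R1 → (0, 0, -6/5)
pivot(2,2)=-6/5: scale R2 → (0, 0, 1)
  clear (0,2): R0 −= (-3/5)R2 → (1, 0, 0)
  clear (1,2): R1 −= (3/5)R2 → (0, 1, 0)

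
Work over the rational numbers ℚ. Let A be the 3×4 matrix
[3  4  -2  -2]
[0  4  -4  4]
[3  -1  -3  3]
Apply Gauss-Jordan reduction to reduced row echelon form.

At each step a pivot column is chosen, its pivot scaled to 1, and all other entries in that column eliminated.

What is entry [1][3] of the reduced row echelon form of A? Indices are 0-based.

pivot(0,0)=3: scale R0 → (1, 4/3, -2/3, -2/3)
  clear (2,0): R2 −= (3)R0 → (0, -5, -1, 5)
pivot(1,1)=4: scale R1 → (0, 1, -1, 1)
  clear (0,1): R0 −= (4/3)R1 → (1, 0, 2/3, -2)
  clear (2,1): R2 −= (-5)R1 → (0, 0, -6, 10)
pivot(2,2)=-6: scale R2 → (0, 0, 1, -5/3)
  clear (0,2): R0 −= (2/3)R2 → (1, 0, 0, -8/9)
  clear (1,2): R1 −= (-1)R2 → (0, 1, 0, -2/3)

M[1][3] = -2/3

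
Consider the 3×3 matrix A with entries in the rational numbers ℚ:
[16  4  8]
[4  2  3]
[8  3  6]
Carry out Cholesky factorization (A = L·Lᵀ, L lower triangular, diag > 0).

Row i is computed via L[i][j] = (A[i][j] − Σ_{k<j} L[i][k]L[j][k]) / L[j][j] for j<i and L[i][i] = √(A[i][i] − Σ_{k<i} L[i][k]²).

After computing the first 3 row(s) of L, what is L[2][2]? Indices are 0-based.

Step 1: L[0][0] = √(16) = 4.
  L[1][0] = (4) / L[0][0] = 1.
Step 2: L[1][1] = √(1) = 1.
  L[2][0] = (8) / L[0][0] = 2.
  L[2][1] = (1) / L[1][1] = 1.
Step 3: L[2][2] = √(1) = 1.

L[2][2] = 1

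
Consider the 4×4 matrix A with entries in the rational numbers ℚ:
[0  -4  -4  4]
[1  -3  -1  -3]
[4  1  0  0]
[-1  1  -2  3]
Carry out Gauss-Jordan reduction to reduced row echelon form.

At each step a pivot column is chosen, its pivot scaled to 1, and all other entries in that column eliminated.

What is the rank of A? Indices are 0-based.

rank = 4

[1] R0 <-> R1
[1] R0 /= 1  ⇒  (1, -3, -1, -3)
     R2 -= 4·R0  ⇒  (0, 13, 4, 12)
     R3 -= -1·R0  ⇒  (0, -2, -3, 0)
[2] R1 /= -4  ⇒  (0, 1, 1, -1)
     R0 -= -3·R1  ⇒  (1, 0, 2, -6)
     R2 -= 13·R1  ⇒  (0, 0, -9, 25)
     R3 -= -2·R1  ⇒  (0, 0, -1, -2)
[3] R2 /= -9  ⇒  (0, 0, 1, -25/9)
     R0 -= 2·R2  ⇒  (1, 0, 0, -4/9)
     R1 -= 1·R2  ⇒  (0, 1, 0, 16/9)
     R3 -= -1·R2  ⇒  (0, 0, 0, -43/9)
[4] R3 /= -43/9  ⇒  (0, 0, 0, 1)
     R0 -= -4/9·R3  ⇒  (1, 0, 0, 0)
     R1 -= 16/9·R3  ⇒  (0, 1, 0, 0)
     R2 -= -25/9·R3  ⇒  (0, 0, 1, 0)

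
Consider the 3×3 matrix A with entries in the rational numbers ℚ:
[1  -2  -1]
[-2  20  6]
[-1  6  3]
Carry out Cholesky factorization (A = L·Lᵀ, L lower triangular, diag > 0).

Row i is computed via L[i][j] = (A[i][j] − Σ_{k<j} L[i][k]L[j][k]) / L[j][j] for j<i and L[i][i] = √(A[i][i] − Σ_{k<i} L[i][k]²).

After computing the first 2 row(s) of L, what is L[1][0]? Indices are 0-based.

L[1][0] = -2

Step 1: L[0][0] = √(1) = 1.
  L[1][0] = (-2) / L[0][0] = -2.
Step 2: L[1][1] = √(16) = 4.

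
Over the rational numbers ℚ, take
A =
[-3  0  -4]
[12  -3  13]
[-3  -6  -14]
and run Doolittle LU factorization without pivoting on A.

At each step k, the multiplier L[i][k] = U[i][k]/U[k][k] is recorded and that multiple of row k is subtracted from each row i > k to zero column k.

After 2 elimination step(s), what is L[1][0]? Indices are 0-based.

k=0: U[0][0]=-3
  eliminate (1,0): mult=-4, new row 1: (0, -3, -3); set L[1][0]=-4
  eliminate (2,0): mult=1, new row 2: (0, -6, -10); set L[2][0]=1
k=1: U[1][1]=-3
  eliminate (2,1): mult=2, new row 2: (0, 0, -4); set L[2][1]=2

L[1][0] = -4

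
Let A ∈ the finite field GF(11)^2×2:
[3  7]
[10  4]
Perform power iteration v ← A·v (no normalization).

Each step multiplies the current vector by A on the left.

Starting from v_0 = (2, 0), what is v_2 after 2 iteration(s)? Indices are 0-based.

v_0 = (2, 0).
v_1 = A·v_0 = (6, 9).
v_2 = A·v_1 = (4, 8).

v_2 = (4, 8)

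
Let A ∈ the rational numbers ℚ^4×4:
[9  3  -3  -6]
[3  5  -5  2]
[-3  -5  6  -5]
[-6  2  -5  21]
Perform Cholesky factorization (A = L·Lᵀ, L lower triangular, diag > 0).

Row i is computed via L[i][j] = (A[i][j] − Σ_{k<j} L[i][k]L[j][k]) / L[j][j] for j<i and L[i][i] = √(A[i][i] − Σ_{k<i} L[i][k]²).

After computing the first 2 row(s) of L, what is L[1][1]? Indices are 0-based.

Step 1: L[0][0] = √(9) = 3.
  L[1][0] = (3) / L[0][0] = 1.
Step 2: L[1][1] = √(4) = 2.

L[1][1] = 2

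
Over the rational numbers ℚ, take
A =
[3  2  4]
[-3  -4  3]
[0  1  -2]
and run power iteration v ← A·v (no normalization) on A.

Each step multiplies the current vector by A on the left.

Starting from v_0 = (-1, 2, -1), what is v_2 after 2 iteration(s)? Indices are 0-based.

v_2 = (-9, 53, -16)

v_0 = (-1, 2, -1).
v_1 = A·v_0 = (-3, -8, 4).
v_2 = A·v_1 = (-9, 53, -16).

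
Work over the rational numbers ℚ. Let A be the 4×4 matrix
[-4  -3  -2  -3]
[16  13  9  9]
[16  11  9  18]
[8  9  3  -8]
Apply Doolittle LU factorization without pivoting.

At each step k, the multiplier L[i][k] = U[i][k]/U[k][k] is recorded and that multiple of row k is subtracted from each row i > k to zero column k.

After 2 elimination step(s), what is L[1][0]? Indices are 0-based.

[col 0] pivot -4
  R1 -= -4*R0 → (0, 1, 1, -3)  (L[1][0] := -4)
  R2 -= -4*R0 → (0, -1, 1, 6)  (L[2][0] := -4)
  R3 -= -2*R0 → (0, 3, -1, -14)  (L[3][0] := -2)
[col 1] pivot 1
  R2 -= -1*R1 → (0, 0, 2, 3)  (L[2][1] := -1)
  R3 -= 3*R1 → (0, 0, -4, -5)  (L[3][1] := 3)

L[1][0] = -4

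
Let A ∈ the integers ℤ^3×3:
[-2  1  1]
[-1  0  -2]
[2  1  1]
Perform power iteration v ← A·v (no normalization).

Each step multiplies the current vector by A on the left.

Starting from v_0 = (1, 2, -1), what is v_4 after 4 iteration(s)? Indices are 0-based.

v_4 = (29, -3, -31)

v_0 = (1, 2, -1).
v_1 = A·v_0 = (-1, 1, 3).
v_2 = A·v_1 = (6, -5, 2).
v_3 = A·v_2 = (-15, -10, 9).
v_4 = A·v_3 = (29, -3, -31).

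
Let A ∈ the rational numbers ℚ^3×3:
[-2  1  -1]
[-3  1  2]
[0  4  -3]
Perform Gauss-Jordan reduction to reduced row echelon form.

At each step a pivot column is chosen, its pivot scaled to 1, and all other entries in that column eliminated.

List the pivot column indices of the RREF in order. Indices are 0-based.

pivot columns: 0, 1, 2

pivot(0,0)=-2: scale R0 → (1, -1/2, 1/2)
  clear (1,0): R1 −= (-3)R0 → (0, -1/2, 7/2)
pivot(1,1)=-1/2: scale R1 → (0, 1, -7)
  clear (0,1): R0 −= (-1/2)R1 → (1, 0, -3)
  clear (2,1): R2 −= (4)R1 → (0, 0, 25)
pivot(2,2)=25: scale R2 → (0, 0, 1)
  clear (0,2): R0 −= (-3)R2 → (1, 0, 0)
  clear (1,2): R1 −= (-7)R2 → (0, 1, 0)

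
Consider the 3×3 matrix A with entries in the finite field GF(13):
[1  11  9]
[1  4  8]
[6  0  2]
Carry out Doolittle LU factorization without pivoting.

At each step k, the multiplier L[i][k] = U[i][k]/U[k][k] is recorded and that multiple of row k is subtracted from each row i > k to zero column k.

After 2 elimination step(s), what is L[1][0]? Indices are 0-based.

k=0: U[0][0]=1
  eliminate (1,0): mult=1, new row 1: (0, 6, 12); set L[1][0]=1
  eliminate (2,0): mult=6, new row 2: (0, 12, 0); set L[2][0]=6
k=1: U[1][1]=6
  eliminate (2,1): mult=2, new row 2: (0, 0, 2); set L[2][1]=2

L[1][0] = 1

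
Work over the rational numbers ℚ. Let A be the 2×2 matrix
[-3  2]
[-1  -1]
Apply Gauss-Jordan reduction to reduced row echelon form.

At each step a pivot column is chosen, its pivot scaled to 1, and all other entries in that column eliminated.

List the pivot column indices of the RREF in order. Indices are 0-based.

step 1: normalize row 0 (÷-3) = (1, -2/3)
  row 1: subtract -1×row0 = (0, -5/3)
step 2: normalize row 1 (÷-5/3) = (0, 1)
  row 0: subtract -2/3×row1 = (1, 0)

pivot columns: 0, 1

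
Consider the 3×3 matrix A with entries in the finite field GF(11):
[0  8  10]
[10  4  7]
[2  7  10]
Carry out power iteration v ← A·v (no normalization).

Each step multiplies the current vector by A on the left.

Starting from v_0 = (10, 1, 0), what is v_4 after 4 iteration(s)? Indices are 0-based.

v_0 = (10, 1, 0).
v_1 = A·v_0 = (8, 5, 5).
v_2 = A·v_1 = (2, 3, 2).
v_3 = A·v_2 = (0, 2, 1).
v_4 = A·v_3 = (4, 4, 2).

v_4 = (4, 4, 2)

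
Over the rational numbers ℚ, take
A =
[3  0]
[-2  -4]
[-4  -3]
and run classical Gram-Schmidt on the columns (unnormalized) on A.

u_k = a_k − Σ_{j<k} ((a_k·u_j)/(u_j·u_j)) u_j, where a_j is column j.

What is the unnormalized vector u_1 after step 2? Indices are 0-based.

Step 1: u_0 = a_0 = (3, -2, -4).
Step 2: u_1 = a_1 − (20/29)·u_0 = (-60/29, -76/29, -7/29).

u_1 = (-60/29, -76/29, -7/29)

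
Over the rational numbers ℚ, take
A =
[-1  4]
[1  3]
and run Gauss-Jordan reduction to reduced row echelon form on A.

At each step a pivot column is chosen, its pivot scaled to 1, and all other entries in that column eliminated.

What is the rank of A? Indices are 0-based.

rank = 2

step 1: normalize row 0 (÷-1) = (1, -4)
  row 1: subtract 1×row0 = (0, 7)
step 2: normalize row 1 (÷7) = (0, 1)
  row 0: subtract -4×row1 = (1, 0)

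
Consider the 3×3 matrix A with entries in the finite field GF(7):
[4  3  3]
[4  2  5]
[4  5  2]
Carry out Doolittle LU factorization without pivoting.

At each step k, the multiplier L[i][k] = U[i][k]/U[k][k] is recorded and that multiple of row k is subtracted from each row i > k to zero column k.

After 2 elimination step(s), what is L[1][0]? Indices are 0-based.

k=0: U[0][0]=4
  eliminate (1,0): mult=1, new row 1: (0, 6, 2); set L[1][0]=1
  eliminate (2,0): mult=1, new row 2: (0, 2, 6); set L[2][0]=1
k=1: U[1][1]=6
  eliminate (2,1): mult=5, new row 2: (0, 0, 3); set L[2][1]=5

L[1][0] = 1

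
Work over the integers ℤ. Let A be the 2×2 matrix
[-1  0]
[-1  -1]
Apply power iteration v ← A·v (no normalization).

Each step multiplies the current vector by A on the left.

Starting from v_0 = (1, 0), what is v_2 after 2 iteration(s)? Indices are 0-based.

v_0 = (1, 0).
v_1 = A·v_0 = (-1, -1).
v_2 = A·v_1 = (1, 2).

v_2 = (1, 2)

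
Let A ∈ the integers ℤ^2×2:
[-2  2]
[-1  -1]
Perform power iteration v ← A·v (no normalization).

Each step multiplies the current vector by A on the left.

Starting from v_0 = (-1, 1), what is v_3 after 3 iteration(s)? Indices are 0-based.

v_3 = (8, 12)

v_0 = (-1, 1).
v_1 = A·v_0 = (4, 0).
v_2 = A·v_1 = (-8, -4).
v_3 = A·v_2 = (8, 12).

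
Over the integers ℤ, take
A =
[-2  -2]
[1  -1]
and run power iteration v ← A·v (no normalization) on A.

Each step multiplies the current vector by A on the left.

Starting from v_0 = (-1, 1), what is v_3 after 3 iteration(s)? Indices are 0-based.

v_3 = (-12, 2)

v_0 = (-1, 1).
v_1 = A·v_0 = (0, -2).
v_2 = A·v_1 = (4, 2).
v_3 = A·v_2 = (-12, 2).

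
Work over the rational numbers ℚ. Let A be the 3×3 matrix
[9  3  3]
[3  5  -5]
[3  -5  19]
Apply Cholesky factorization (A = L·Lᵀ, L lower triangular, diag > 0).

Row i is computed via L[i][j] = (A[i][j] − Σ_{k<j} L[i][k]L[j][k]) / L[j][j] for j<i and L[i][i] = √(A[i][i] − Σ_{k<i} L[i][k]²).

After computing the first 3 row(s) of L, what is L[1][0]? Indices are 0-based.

L[1][0] = 1

Step 1: L[0][0] = √(9) = 3.
  L[1][0] = (3) / L[0][0] = 1.
Step 2: L[1][1] = √(4) = 2.
  L[2][0] = (3) / L[0][0] = 1.
  L[2][1] = (-6) / L[1][1] = -3.
Step 3: L[2][2] = √(9) = 3.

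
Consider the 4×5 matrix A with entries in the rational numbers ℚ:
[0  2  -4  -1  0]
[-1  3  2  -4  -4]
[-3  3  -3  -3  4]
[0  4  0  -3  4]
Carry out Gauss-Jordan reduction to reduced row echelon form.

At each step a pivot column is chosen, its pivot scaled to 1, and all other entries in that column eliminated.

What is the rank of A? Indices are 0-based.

rank = 4

step 1: exchange rows 0,1
step 1: normalize row 0 (÷-1) = (1, -3, -2, 4, 4)
  row 2: subtract -3×row0 = (0, -6, -9, 9, 16)
step 2: normalize row 1 (÷2) = (0, 1, -2, -1/2, 0)
  row 0: subtract -3×row1 = (1, 0, -8, 5/2, 4)
  row 2: subtract -6×row1 = (0, 0, -21, 6, 16)
  row 3: subtract 4×row1 = (0, 0, 8, -1, 4)
step 3: normalize row 2 (÷-21) = (0, 0, 1, -2/7, -16/21)
  row 0: subtract -8×row2 = (1, 0, 0, 3/14, -44/21)
  row 1: subtract -2×row2 = (0, 1, 0, -15/14, -32/21)
  row 3: subtract 8×row2 = (0, 0, 0, 9/7, 212/21)
step 4: normalize row 3 (÷9/7) = (0, 0, 0, 1, 212/27)
  row 0: subtract 3/14×row3 = (1, 0, 0, 0, -34/9)
  row 1: subtract -15/14×row3 = (0, 1, 0, 0, 62/9)
  row 2: subtract -2/7×row3 = (0, 0, 1, 0, 40/27)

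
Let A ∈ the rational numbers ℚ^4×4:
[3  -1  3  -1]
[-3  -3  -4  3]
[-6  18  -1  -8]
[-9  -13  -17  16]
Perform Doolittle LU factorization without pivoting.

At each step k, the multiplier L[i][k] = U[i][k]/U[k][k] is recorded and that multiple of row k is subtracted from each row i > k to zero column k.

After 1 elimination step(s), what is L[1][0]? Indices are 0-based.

[col 0] pivot 3
  R1 -= -1*R0 → (0, -4, -1, 2)  (L[1][0] := -1)
  R2 -= -2*R0 → (0, 16, 5, -10)  (L[2][0] := -2)
  R3 -= -3*R0 → (0, -16, -8, 13)  (L[3][0] := -3)

L[1][0] = -1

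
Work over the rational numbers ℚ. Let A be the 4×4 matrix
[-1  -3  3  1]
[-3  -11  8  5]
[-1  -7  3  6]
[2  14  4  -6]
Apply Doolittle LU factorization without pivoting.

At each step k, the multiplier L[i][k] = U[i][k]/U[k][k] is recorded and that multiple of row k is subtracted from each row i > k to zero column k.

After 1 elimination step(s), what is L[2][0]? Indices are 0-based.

[col 0] pivot -1
  R1 -= 3*R0 → (0, -2, -1, 2)  (L[1][0] := 3)
  R2 -= 1*R0 → (0, -4, 0, 5)  (L[2][0] := 1)
  R3 -= -2*R0 → (0, 8, 10, -4)  (L[3][0] := -2)

L[2][0] = 1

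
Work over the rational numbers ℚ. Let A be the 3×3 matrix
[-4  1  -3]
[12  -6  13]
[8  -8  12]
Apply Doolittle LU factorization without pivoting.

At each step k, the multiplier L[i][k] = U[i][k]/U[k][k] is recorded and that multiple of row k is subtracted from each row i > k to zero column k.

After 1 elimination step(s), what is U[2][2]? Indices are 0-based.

[col 0] pivot -4
  R1 -= -3*R0 → (0, -3, 4)  (L[1][0] := -3)
  R2 -= -2*R0 → (0, -6, 6)  (L[2][0] := -2)

U[2][2] = 6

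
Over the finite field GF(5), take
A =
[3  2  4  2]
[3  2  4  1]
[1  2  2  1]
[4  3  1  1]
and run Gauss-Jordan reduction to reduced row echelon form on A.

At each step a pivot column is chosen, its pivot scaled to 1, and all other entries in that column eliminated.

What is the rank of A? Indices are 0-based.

[1] R0 /= 3  ⇒  (1, 4, 3, 4)
     R1 -= 3·R0  ⇒  (0, 0, 0, 4)
     R2 -= 1·R0  ⇒  (0, 3, 4, 2)
     R3 -= 4·R0  ⇒  (0, 2, 4, 0)
[2] R1 <-> R2
[2] R1 /= 3  ⇒  (0, 1, 3, 4)
     R0 -= 4·R1  ⇒  (1, 0, 1, 3)
     R3 -= 2·R1  ⇒  (0, 0, 3, 2)
[3] R2 <-> R3
[3] R2 /= 3  ⇒  (0, 0, 1, 4)
     R0 -= 1·R2  ⇒  (1, 0, 0, 4)
     R1 -= 3·R2  ⇒  (0, 1, 0, 2)
[4] R3 /= 4  ⇒  (0, 0, 0, 1)
     R0 -= 4·R3  ⇒  (1, 0, 0, 0)
     R1 -= 2·R3  ⇒  (0, 1, 0, 0)
     R2 -= 4·R3  ⇒  (0, 0, 1, 0)

rank = 4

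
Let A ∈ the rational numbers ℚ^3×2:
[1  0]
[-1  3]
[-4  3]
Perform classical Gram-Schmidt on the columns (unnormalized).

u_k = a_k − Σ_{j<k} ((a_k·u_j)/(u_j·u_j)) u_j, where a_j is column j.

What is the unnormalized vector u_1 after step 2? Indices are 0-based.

u_1 = (5/6, 13/6, -1/3)

Step 1: u_0 = a_0 = (1, -1, -4).
Step 2: u_1 = a_1 − (-5/6)·u_0 = (5/6, 13/6, -1/3).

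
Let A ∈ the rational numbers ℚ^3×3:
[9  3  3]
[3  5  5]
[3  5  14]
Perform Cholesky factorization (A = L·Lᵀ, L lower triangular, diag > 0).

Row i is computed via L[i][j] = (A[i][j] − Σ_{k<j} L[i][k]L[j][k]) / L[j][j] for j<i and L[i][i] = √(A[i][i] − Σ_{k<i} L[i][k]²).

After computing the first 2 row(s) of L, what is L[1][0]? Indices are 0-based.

L[1][0] = 1

Step 1: L[0][0] = √(9) = 3.
  L[1][0] = (3) / L[0][0] = 1.
Step 2: L[1][1] = √(4) = 2.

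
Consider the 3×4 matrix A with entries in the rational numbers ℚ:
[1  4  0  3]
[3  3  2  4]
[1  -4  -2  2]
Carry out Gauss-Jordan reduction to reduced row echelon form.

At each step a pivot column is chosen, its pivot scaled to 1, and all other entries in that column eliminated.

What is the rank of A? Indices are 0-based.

rank = 3

step 1: normalize row 0 (÷1) = (1, 4, 0, 3)
  row 1: subtract 3×row0 = (0, -9, 2, -5)
  row 2: subtract 1×row0 = (0, -8, -2, -1)
step 2: normalize row 1 (÷-9) = (0, 1, -2/9, 5/9)
  row 0: subtract 4×row1 = (1, 0, 8/9, 7/9)
  row 2: subtract -8×row1 = (0, 0, -34/9, 31/9)
step 3: normalize row 2 (÷-34/9) = (0, 0, 1, -31/34)
  row 0: subtract 8/9×row2 = (1, 0, 0, 27/17)
  row 1: subtract -2/9×row2 = (0, 1, 0, 6/17)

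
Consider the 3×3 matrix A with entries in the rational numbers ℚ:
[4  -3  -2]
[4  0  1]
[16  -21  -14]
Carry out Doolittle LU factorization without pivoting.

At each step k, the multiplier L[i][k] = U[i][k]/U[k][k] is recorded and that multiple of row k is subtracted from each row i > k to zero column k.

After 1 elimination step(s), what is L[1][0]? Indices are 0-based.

L[1][0] = 1

Step 1: pivot at (0,0) is 4.
  row1 ← row1 − (1)·row0  ⇒  L[1][0]=1, U row1=(0, 3, 3)
  row2 ← row2 − (4)·row0  ⇒  L[2][0]=4, U row2=(0, -9, -6)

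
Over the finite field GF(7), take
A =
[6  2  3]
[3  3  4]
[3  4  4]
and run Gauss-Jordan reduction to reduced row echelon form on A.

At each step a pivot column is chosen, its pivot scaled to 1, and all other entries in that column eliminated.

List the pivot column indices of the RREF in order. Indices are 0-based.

[1] R0 /= 6  ⇒  (1, 5, 4)
     R1 -= 3·R0  ⇒  (0, 2, 6)
     R2 -= 3·R0  ⇒  (0, 3, 6)
[2] R1 /= 2  ⇒  (0, 1, 3)
     R0 -= 5·R1  ⇒  (1, 0, 3)
     R2 -= 3·R1  ⇒  (0, 0, 4)
[3] R2 /= 4  ⇒  (0, 0, 1)
     R0 -= 3·R2  ⇒  (1, 0, 0)
     R1 -= 3·R2  ⇒  (0, 1, 0)

pivot columns: 0, 1, 2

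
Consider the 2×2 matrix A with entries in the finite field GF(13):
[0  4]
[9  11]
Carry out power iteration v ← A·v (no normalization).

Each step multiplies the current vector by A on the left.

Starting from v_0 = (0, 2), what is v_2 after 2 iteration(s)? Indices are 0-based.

v_2 = (10, 2)

v_0 = (0, 2).
v_1 = A·v_0 = (8, 9).
v_2 = A·v_1 = (10, 2).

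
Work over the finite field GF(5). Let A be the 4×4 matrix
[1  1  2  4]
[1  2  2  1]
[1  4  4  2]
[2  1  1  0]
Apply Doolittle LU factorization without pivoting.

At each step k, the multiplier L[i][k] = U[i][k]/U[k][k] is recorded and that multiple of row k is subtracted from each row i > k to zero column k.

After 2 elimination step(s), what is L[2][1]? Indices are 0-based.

L[2][1] = 3

k=0: U[0][0]=1
  eliminate (1,0): mult=1, new row 1: (0, 1, 0, 2); set L[1][0]=1
  eliminate (2,0): mult=1, new row 2: (0, 3, 2, 3); set L[2][0]=1
  eliminate (3,0): mult=2, new row 3: (0, 4, 2, 2); set L[3][0]=2
k=1: U[1][1]=1
  eliminate (2,1): mult=3, new row 2: (0, 0, 2, 2); set L[2][1]=3
  eliminate (3,1): mult=4, new row 3: (0, 0, 2, 4); set L[3][1]=4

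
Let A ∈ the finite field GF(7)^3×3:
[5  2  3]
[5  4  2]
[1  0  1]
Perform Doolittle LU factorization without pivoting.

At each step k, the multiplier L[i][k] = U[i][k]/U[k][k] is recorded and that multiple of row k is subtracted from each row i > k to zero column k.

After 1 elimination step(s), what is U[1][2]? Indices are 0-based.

U[1][2] = 6

[col 0] pivot 5
  R1 -= 1*R0 → (0, 2, 6)  (L[1][0] := 1)
  R2 -= 3*R0 → (0, 1, 6)  (L[2][0] := 3)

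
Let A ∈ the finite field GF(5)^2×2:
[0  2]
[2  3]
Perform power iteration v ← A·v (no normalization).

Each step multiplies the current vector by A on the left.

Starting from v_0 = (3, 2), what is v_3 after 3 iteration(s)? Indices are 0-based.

v_3 = (3, 0)

v_0 = (3, 2).
v_1 = A·v_0 = (4, 2).
v_2 = A·v_1 = (4, 4).
v_3 = A·v_2 = (3, 0).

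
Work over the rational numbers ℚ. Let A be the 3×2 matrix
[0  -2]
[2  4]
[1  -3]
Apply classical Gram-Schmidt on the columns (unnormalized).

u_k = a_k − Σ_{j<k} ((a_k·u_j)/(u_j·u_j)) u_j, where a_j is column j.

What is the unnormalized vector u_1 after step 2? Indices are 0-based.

Step 1: u_0 = a_0 = (0, 2, 1).
Step 2: u_1 = a_1 − (1)·u_0 = (-2, 2, -4).

u_1 = (-2, 2, -4)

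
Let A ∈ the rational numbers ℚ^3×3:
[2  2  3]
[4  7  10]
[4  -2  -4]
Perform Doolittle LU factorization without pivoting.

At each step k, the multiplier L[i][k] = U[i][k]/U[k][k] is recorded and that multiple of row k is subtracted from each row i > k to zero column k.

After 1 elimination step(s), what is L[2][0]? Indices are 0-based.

L[2][0] = 2

Step 1: pivot at (0,0) is 2.
  row1 ← row1 − (2)·row0  ⇒  L[1][0]=2, U row1=(0, 3, 4)
  row2 ← row2 − (2)·row0  ⇒  L[2][0]=2, U row2=(0, -6, -10)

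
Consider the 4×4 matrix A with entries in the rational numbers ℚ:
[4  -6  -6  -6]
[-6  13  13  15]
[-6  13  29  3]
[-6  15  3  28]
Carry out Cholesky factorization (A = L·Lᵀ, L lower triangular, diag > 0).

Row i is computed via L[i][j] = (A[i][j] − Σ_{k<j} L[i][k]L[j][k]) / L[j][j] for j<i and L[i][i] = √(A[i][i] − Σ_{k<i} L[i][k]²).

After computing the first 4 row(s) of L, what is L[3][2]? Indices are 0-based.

Step 1: L[0][0] = √(4) = 2.
  L[1][0] = (-6) / L[0][0] = -3.
Step 2: L[1][1] = √(4) = 2.
  L[2][0] = (-6) / L[0][0] = -3.
  L[2][1] = (4) / L[1][1] = 2.
Step 3: L[2][2] = √(16) = 4.
  L[3][0] = (-6) / L[0][0] = -3.
  L[3][1] = (6) / L[1][1] = 3.
  L[3][2] = (-12) / L[2][2] = -3.
Step 4: L[3][3] = √(1) = 1.

L[3][2] = -3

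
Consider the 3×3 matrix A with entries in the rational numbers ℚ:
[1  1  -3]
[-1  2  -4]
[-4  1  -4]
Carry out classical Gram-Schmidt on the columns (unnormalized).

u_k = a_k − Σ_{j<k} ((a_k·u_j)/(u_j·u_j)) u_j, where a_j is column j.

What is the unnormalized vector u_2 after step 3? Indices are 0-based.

Step 1: u_0 = a_0 = (1, -1, -4).
Step 2: u_1 = a_1 − (-5/18)·u_0 = (23/18, 31/18, -1/9).
Step 3: u_2 = a_2 − (17/18)·u_0 − (-185/83)·u_1 = (-91/83, 65/83, -39/83).

u_2 = (-91/83, 65/83, -39/83)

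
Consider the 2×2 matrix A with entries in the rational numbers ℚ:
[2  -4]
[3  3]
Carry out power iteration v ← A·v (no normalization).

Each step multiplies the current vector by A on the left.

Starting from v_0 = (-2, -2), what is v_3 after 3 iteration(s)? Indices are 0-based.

v_0 = (-2, -2).
v_1 = A·v_0 = (4, -12).
v_2 = A·v_1 = (56, -24).
v_3 = A·v_2 = (208, 96).

v_3 = (208, 96)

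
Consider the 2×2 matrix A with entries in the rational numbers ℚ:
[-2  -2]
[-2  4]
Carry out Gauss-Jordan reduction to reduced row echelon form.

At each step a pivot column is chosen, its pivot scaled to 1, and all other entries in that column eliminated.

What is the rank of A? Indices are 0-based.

rank = 2

pivot(0,0)=-2: scale R0 → (1, 1)
  clear (1,0): R1 −= (-2)R0 → (0, 6)
pivot(1,1)=6: scale R1 → (0, 1)
  clear (0,1): R0 −= (1)R1 → (1, 0)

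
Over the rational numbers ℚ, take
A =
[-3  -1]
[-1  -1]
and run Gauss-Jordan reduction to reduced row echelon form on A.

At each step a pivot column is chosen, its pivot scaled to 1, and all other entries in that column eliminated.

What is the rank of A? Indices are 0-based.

rank = 2

step 1: normalize row 0 (÷-3) = (1, 1/3)
  row 1: subtract -1×row0 = (0, -2/3)
step 2: normalize row 1 (÷-2/3) = (0, 1)
  row 0: subtract 1/3×row1 = (1, 0)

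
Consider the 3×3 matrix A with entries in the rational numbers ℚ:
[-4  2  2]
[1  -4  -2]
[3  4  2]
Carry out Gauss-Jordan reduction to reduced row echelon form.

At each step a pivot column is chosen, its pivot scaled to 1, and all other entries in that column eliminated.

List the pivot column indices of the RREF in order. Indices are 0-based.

pivot columns: 0, 1, 2

pivot(0,0)=-4: scale R0 → (1, -1/2, -1/2)
  clear (1,0): R1 −= (1)R0 → (0, -7/2, -3/2)
  clear (2,0): R2 −= (3)R0 → (0, 11/2, 7/2)
pivot(1,1)=-7/2: scale R1 → (0, 1, 3/7)
  clear (0,1): R0 −= (-1/2)R1 → (1, 0, -2/7)
  clear (2,1): R2 −= (11/2)R1 → (0, 0, 8/7)
pivot(2,2)=8/7: scale R2 → (0, 0, 1)
  clear (0,2): R0 −= (-2/7)R2 → (1, 0, 0)
  clear (1,2): R1 −= (3/7)R2 → (0, 1, 0)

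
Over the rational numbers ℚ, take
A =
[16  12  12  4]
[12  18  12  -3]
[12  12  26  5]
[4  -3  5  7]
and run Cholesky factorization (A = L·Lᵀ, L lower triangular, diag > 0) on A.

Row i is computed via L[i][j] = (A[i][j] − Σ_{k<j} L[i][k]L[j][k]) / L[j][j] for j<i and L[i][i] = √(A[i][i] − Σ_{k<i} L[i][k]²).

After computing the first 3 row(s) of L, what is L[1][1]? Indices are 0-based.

Step 1: L[0][0] = √(16) = 4.
  L[1][0] = (12) / L[0][0] = 3.
Step 2: L[1][1] = √(9) = 3.
  L[2][0] = (12) / L[0][0] = 3.
  L[2][1] = (3) / L[1][1] = 1.
Step 3: L[2][2] = √(16) = 4.

L[1][1] = 3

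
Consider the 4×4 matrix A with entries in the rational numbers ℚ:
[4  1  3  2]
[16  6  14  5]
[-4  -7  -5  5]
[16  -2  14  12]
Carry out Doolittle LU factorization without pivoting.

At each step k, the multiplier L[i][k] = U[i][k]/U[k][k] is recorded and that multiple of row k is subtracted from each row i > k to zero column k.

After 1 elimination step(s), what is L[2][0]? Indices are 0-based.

k=0: U[0][0]=4
  eliminate (1,0): mult=4, new row 1: (0, 2, 2, -3); set L[1][0]=4
  eliminate (2,0): mult=-1, new row 2: (0, -6, -2, 7); set L[2][0]=-1
  eliminate (3,0): mult=4, new row 3: (0, -6, 2, 4); set L[3][0]=4

L[2][0] = -1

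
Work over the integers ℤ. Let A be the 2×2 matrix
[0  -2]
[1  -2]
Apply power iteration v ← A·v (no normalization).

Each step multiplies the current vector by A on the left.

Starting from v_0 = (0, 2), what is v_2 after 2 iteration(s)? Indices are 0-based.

v_2 = (8, 4)

v_0 = (0, 2).
v_1 = A·v_0 = (-4, -4).
v_2 = A·v_1 = (8, 4).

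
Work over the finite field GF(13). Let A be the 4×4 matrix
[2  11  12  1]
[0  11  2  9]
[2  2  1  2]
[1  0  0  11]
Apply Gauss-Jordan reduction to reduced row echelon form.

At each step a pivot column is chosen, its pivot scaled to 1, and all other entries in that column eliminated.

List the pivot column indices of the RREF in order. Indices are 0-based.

pivot(0,0)=2: scale R0 → (1, 12, 6, 7)
  clear (2,0): R2 −= (2)R0 → (0, 4, 2, 1)
  clear (3,0): R3 −= (1)R0 → (0, 1, 7, 4)
pivot(1,1)=11: scale R1 → (0, 1, 12, 2)
  clear (0,1): R0 −= (12)R1 → (1, 0, 5, 9)
  clear (2,1): R2 −= (4)R1 → (0, 0, 6, 6)
  clear (3,1): R3 −= (1)R1 → (0, 0, 8, 2)
pivot(2,2)=6: scale R2 → (0, 0, 1, 1)
  clear (0,2): R0 −= (5)R2 → (1, 0, 0, 4)
  clear (1,2): R1 −= (12)R2 → (0, 1, 0, 3)
  clear (3,2): R3 −= (8)R2 → (0, 0, 0, 7)
pivot(3,3)=7: scale R3 → (0, 0, 0, 1)
  clear (0,3): R0 −= (4)R3 → (1, 0, 0, 0)
  clear (1,3): R1 −= (3)R3 → (0, 1, 0, 0)
  clear (2,3): R2 −= (1)R3 → (0, 0, 1, 0)

pivot columns: 0, 1, 2, 3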